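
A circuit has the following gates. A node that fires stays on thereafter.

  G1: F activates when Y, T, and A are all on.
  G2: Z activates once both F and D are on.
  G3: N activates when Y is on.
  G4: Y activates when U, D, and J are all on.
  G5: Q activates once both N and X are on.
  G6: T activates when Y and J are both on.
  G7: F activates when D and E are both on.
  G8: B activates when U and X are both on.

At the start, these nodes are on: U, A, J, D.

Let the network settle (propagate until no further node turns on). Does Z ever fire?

U, D, and J are on, so Y activates (G4).
G6: Y and J on → T on.
G1: Y, T, and A on → F on.
F and D are on, so Z activates (G2).

Yes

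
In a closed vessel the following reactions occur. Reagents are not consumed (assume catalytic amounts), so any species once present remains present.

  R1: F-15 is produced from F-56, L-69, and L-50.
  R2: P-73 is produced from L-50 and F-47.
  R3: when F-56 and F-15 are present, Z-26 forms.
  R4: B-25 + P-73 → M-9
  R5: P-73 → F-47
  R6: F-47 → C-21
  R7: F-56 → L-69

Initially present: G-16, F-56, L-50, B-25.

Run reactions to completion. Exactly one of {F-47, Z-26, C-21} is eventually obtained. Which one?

F-56 present → L-69 forms (R7).
F-56, L-69, and L-50 present → F-15 forms (R1).
F-56 and F-15 present → Z-26 forms (R3).
C-21 would need F-47 (R6), but F-47 never forms. F-47 would need P-73 (R5), but P-73 never forms.

Z-26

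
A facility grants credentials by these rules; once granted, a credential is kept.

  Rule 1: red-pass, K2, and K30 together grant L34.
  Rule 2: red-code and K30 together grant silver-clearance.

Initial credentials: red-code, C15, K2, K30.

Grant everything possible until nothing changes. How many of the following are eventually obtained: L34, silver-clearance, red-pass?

Holding red-code and K30 grants silver-clearance (Rule 2).
L34 would need red-pass, K2, and K30 (Rule 1), but red-pass is never granted.
silver-clearance: reached.
No rule produces red-pass, and it is not given.
Reached: silver-clearance — 1 of the 3.

1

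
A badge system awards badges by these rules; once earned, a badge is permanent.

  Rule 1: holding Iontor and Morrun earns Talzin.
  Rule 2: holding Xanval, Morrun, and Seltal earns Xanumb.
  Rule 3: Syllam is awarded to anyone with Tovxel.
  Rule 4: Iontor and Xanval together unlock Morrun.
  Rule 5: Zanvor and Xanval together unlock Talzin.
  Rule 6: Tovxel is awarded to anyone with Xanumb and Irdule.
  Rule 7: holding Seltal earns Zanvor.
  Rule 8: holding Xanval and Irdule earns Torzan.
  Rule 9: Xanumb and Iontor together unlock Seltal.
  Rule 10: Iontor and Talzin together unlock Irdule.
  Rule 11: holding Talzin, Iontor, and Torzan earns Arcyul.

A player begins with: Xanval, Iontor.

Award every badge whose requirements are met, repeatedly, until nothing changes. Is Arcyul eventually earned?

With Iontor and Xanval, Morrun is earned (Rule 4).
With Iontor and Morrun, Talzin is earned (Rule 1).
With Iontor and Talzin, Irdule is earned (Rule 10).
With Xanval and Irdule, Torzan is earned (Rule 8).
With Talzin, Iontor, and Torzan, Arcyul is earned (Rule 11).

Yes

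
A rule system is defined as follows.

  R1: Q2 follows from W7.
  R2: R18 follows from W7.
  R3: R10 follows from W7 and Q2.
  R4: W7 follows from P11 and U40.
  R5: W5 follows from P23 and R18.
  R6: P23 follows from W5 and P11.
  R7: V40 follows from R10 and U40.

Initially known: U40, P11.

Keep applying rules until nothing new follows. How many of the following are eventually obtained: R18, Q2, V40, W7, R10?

From P11 and U40, R4 gives W7.
From W7, R1 gives Q2.
W7 holds, so R18 follows (R2).
From W7 and Q2, R3 gives R10.
R10 and U40 hold, so V40 follows (R7).
R18: reached.
Q2: reached.
V40: reached.
W7: reached.
R10: reached.
All 5 are reached.

5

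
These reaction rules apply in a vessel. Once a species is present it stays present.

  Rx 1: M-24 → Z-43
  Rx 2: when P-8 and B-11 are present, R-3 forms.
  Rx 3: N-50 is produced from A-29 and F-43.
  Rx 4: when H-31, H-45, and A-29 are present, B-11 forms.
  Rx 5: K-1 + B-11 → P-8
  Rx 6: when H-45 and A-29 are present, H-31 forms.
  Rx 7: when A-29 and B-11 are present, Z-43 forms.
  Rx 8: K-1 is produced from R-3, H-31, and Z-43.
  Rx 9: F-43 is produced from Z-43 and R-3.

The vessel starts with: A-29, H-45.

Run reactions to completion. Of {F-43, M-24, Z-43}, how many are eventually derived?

H-45 and A-29 present → H-31 forms (Rx 6).
H-31, H-45, and A-29 present → B-11 forms (Rx 4).
A-29 and B-11 present → Z-43 forms (Rx 7).
F-43 would need Z-43 and R-3 (Rx 9), but R-3 never forms.
No rule produces M-24, and it is not given.
Z-43: reached.
Reached: Z-43 — 1 of the 3.

1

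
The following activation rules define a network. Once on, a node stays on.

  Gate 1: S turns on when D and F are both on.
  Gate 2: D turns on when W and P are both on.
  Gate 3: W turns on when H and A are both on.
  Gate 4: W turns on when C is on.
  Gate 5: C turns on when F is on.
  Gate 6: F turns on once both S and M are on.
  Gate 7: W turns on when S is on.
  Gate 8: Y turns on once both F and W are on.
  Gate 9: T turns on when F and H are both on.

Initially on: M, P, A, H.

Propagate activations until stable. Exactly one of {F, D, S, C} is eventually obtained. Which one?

D

H and A are on, so W turns on (Gate 3).
Gate 2: W and P on → D on.
S would need D and F (Gate 1), but F never turns on. F would need S and M (Gate 6), but S never turns on. C would need F (Gate 5), but F never turns on.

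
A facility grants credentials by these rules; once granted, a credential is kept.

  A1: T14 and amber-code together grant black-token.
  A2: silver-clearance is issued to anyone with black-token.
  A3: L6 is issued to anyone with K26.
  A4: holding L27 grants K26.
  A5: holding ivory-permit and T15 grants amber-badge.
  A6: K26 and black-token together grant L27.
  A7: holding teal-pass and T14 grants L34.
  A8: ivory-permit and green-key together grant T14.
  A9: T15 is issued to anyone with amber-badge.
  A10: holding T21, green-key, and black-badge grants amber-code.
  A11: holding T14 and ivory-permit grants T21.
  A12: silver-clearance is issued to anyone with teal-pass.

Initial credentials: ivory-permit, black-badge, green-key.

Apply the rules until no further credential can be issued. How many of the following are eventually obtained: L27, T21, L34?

Holding ivory-permit and green-key grants T14 (A8).
Holding T14 and ivory-permit grants T21 (A11).
L27 would need K26 and black-token (A6), but K26 is never granted.
T21: reached.
L34 would need teal-pass and T14 (A7), but teal-pass is never granted.
Reached: T21 — 1 of the 3.

1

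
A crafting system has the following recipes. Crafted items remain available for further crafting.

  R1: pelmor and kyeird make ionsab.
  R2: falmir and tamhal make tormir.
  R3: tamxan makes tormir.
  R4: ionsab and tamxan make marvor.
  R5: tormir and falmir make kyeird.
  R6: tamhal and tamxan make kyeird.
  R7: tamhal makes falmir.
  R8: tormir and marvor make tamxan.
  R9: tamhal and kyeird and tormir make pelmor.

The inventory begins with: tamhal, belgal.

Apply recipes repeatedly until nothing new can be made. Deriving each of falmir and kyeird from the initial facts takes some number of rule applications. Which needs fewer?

falmir

falmir: Using R7, tamhal makes falmir. [1 rule application]
kyeird: Using R7, tamhal makes falmir. falmir and tamhal → tormir (R2). tormir and falmir → kyeird (R5). [3 rule applications]
falmir needs fewer.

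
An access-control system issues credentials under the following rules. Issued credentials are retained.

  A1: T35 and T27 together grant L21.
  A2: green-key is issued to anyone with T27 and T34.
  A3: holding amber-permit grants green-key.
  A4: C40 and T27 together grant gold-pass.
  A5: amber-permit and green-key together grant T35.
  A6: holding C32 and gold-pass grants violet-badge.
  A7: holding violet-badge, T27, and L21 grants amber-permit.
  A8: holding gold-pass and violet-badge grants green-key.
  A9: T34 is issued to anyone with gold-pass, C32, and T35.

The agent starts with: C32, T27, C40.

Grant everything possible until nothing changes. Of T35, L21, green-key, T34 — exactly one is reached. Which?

Holding C40 and T27 grants gold-pass (A4).
Holding C32 and gold-pass grants violet-badge (A6).
Holding gold-pass and violet-badge grants green-key (A8).
T35 would need amber-permit and green-key (A5), but amber-permit is never granted. T34 would need gold-pass, C32, and T35 (A9), but T35 is never granted. L21 would need T35 and T27 (A1), but T35 is never granted.

green-key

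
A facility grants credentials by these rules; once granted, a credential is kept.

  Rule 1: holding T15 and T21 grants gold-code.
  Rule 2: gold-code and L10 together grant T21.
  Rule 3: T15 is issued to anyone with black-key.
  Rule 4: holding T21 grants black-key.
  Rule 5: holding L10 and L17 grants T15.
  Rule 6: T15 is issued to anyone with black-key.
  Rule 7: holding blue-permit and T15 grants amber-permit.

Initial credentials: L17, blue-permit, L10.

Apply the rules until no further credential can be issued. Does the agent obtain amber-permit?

Holding L10 and L17 grants T15 (Rule 5).
Holding blue-permit and T15 grants amber-permit (Rule 7).

Yes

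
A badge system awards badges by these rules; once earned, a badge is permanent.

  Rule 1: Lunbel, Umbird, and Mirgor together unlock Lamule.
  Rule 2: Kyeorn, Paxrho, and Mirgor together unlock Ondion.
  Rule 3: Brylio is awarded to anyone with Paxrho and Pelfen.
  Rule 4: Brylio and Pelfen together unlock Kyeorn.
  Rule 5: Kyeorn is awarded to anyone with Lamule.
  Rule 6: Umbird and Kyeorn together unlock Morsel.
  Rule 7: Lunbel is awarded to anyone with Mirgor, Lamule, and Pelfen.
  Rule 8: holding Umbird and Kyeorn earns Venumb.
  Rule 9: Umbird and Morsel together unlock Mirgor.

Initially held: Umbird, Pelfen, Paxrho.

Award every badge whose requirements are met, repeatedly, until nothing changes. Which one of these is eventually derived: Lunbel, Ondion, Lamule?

Ondion

With Paxrho and Pelfen, Brylio is earned (Rule 3).
With Brylio and Pelfen, Kyeorn is earned (Rule 4).
With Umbird and Kyeorn, Morsel is earned (Rule 6).
With Umbird and Morsel, Mirgor is earned (Rule 9).
With Kyeorn, Paxrho, and Mirgor, Ondion is earned (Rule 2).
Lamule would need Lunbel, Umbird, and Mirgor (Rule 1), but Lunbel is never earned. Lunbel would need Mirgor, Lamule, and Pelfen (Rule 7), but Lamule is never earned.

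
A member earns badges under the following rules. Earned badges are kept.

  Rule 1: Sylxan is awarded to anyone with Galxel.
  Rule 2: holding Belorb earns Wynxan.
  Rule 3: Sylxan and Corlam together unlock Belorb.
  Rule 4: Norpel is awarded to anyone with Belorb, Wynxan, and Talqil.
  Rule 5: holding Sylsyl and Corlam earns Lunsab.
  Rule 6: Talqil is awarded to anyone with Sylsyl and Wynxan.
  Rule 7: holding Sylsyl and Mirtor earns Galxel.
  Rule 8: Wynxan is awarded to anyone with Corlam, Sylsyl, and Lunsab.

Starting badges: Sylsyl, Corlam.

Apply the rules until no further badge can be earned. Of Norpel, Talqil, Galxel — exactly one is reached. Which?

With Sylsyl and Corlam, Lunsab is earned (Rule 5).
With Corlam, Sylsyl, and Lunsab, Wynxan is earned (Rule 8).
With Sylsyl and Wynxan, Talqil is earned (Rule 6).
Galxel would need Sylsyl and Mirtor (Rule 7), but Mirtor is never earned. Norpel would need Belorb, Wynxan, and Talqil (Rule 4), but Belorb is never earned.

Talqil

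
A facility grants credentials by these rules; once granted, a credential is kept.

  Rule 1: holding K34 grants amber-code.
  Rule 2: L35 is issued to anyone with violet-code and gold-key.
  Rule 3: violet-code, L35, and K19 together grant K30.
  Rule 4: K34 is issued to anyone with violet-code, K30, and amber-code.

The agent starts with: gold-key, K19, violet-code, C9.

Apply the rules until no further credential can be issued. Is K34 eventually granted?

K34 would need violet-code, K30, and amber-code (Rule 4), but amber-code is never granted.

No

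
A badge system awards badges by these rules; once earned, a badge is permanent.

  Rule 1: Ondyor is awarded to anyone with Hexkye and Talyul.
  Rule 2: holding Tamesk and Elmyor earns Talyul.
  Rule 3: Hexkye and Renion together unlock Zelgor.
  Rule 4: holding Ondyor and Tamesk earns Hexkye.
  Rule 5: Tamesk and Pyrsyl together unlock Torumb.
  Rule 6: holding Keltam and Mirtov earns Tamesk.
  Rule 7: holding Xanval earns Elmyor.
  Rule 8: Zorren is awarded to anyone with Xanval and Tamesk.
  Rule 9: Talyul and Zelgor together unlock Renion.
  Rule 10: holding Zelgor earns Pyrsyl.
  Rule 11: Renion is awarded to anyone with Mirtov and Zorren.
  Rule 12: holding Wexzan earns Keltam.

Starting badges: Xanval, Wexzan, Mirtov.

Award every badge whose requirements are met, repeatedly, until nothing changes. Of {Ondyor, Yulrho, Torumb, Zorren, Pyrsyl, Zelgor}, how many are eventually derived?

1

With Wexzan, Keltam is earned (Rule 12).
With Keltam and Mirtov, Tamesk is earned (Rule 6).
With Xanval and Tamesk, Zorren is earned (Rule 8).
Ondyor would need Hexkye and Talyul (Rule 1), but Hexkye is never earned.
No rule produces Yulrho, and it is not given.
Torumb would need Tamesk and Pyrsyl (Rule 5), but Pyrsyl is never earned.
Zorren: reached.
Pyrsyl would need Zelgor (Rule 10), but Zelgor is never earned.
Zelgor would need Hexkye and Renion (Rule 3), but Hexkye is never earned.
Reached: Zorren — 1 of the 6.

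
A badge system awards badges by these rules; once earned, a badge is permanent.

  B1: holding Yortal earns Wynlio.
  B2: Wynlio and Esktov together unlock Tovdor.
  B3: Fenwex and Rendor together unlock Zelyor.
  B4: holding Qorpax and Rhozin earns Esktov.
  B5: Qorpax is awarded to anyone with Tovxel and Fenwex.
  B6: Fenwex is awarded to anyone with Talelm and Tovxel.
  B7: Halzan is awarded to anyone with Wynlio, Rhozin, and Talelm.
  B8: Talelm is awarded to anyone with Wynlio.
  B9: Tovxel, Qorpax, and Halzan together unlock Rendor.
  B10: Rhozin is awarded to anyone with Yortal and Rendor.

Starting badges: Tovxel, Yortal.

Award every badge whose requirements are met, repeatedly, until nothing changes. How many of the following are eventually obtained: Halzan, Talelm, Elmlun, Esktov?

1

With Yortal, Wynlio is earned (B1).
With Wynlio, Talelm is earned (B8).
Halzan would need Wynlio, Rhozin, and Talelm (B7), but Rhozin is never earned.
Talelm: reached.
No rule produces Elmlun, and it is not given.
Esktov would need Qorpax and Rhozin (B4), but Rhozin is never earned.
Reached: Talelm — 1 of the 4.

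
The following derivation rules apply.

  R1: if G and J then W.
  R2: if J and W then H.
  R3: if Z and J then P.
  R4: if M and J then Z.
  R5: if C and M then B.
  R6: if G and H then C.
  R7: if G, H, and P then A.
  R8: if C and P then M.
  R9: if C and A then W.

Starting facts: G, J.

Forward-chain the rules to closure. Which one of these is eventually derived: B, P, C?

C

G and J hold, so W follows (R1).
J and W hold, so H follows (R2).
G and H hold, so C follows (R6).
P would need Z and J (R3), but Z is never established. B would need C and M (R5), but M is never established.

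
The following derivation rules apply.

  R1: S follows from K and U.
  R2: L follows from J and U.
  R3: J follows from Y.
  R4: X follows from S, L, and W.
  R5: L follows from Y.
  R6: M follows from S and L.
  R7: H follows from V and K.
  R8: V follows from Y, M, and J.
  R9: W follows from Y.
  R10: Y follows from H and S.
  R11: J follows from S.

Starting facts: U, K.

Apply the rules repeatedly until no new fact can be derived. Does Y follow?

Y would need H and S (R10), but H is never established.

No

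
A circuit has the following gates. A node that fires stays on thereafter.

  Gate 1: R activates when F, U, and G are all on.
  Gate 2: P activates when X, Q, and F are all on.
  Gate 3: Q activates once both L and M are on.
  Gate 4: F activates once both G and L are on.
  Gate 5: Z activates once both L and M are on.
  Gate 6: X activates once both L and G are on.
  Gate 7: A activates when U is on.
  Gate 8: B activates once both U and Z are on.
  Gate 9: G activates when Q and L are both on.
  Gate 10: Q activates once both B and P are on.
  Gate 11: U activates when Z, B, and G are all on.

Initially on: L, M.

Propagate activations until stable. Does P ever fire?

Yes

Gate 3: L and M on → Q on.
Gate 9: Q and L on → G on.
Gate 4: G and L on → F on.
Gate 6: L and G on → X on.
X, Q, and F are on, so P activates (Gate 2).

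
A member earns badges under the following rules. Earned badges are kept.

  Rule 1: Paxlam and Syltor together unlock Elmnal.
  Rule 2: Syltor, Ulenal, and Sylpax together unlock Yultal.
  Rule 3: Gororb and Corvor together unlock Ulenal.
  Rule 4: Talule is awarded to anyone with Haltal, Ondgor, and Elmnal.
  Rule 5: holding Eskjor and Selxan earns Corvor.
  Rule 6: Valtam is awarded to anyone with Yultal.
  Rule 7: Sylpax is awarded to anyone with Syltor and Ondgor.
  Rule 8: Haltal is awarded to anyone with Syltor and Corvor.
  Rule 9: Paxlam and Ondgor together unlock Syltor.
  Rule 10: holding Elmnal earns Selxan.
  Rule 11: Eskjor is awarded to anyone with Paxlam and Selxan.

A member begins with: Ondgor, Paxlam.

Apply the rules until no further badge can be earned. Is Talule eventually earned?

With Paxlam and Ondgor, Syltor is earned (Rule 9).
With Paxlam and Syltor, Elmnal is earned (Rule 1).
With Elmnal, Selxan is earned (Rule 10).
With Paxlam and Selxan, Eskjor is earned (Rule 11).
With Eskjor and Selxan, Corvor is earned (Rule 5).
With Syltor and Corvor, Haltal is earned (Rule 8).
With Haltal, Ondgor, and Elmnal, Talule is earned (Rule 4).

Yes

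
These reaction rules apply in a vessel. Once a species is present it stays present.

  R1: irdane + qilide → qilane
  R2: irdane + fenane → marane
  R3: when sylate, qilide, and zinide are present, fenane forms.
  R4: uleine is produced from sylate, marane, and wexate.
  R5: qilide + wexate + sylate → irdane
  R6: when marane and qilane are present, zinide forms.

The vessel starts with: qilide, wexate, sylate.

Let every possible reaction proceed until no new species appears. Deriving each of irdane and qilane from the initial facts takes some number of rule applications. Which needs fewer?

irdane

irdane: qilide, wexate, and sylate present → irdane forms (R5). [1 rule application]
qilane: qilide, wexate, and sylate present → irdane forms (R5). irdane and qilide present → qilane forms (R1). [2 rule applications]
irdane needs fewer.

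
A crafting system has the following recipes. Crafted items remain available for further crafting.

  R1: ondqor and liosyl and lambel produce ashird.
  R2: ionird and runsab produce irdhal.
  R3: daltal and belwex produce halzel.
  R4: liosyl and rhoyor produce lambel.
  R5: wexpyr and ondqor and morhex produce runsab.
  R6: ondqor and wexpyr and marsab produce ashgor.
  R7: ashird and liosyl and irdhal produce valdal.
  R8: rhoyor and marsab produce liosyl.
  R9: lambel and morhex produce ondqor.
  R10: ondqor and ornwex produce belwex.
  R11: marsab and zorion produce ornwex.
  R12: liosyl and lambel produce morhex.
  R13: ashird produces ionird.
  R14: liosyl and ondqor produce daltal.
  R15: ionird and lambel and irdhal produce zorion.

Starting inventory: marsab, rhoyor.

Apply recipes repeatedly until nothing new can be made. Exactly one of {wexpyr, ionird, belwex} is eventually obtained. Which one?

ionird

Using R8, rhoyor and marsab make liosyl.
Using R4, liosyl and rhoyor make lambel.
Using R12, liosyl and lambel make morhex.
lambel and morhex → ondqor (R9).
Using R1, ondqor, liosyl, and lambel make ashird.
ashird → ionird (R13).
No rule produces wexpyr, and it is not given. belwex would need ondqor and ornwex (R10), but ornwex is never obtained.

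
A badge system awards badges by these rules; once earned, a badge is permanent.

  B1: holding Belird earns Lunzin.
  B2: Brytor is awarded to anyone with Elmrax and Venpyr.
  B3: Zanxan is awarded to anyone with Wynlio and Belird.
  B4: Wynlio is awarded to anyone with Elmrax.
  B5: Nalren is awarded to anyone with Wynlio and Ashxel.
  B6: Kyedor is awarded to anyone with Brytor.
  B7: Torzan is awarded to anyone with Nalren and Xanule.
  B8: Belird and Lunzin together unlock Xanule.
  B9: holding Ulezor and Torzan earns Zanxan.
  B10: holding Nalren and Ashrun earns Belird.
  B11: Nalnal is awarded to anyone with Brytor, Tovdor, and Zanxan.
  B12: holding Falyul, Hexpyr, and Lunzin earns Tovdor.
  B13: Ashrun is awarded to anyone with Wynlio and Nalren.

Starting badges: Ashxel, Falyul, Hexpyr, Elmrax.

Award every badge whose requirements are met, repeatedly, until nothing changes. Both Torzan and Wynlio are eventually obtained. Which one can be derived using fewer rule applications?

Wynlio: With Elmrax, Wynlio is earned (B4). [1 rule application]
Torzan: With Elmrax, Wynlio is earned (B4). With Wynlio and Ashxel, Nalren is earned (B5). With Wynlio and Nalren, Ashrun is earned (B13). With Nalren and Ashrun, Belird is earned (B10). With Belird, Lunzin is earned (B1). With Belird and Lunzin, Xanule is earned (B8). With Nalren and Xanule, Torzan is earned (B7). [7 rule applications]
Wynlio needs fewer.

Wynlio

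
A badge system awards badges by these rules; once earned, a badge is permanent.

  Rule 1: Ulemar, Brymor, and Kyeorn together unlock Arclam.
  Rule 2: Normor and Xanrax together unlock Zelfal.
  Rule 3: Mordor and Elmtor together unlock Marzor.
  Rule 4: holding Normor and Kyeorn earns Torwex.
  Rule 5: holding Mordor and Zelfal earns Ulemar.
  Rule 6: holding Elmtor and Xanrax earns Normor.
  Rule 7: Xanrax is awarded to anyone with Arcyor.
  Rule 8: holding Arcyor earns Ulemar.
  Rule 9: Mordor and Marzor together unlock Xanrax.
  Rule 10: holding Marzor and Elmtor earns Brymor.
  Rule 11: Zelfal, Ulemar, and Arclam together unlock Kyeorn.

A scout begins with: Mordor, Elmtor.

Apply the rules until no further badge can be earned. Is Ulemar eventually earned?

Yes

With Mordor and Elmtor, Marzor is earned (Rule 3).
With Mordor and Marzor, Xanrax is earned (Rule 9).
With Elmtor and Xanrax, Normor is earned (Rule 6).
With Normor and Xanrax, Zelfal is earned (Rule 2).
With Mordor and Zelfal, Ulemar is earned (Rule 5).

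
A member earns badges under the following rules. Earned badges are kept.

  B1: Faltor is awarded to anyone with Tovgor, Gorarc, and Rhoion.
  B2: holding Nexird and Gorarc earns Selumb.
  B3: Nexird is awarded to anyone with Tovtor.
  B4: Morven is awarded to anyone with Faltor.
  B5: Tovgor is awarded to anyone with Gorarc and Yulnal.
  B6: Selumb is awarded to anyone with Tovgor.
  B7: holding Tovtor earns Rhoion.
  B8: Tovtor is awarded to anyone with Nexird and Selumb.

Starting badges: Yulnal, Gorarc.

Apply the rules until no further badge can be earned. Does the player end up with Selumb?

Yes

With Gorarc and Yulnal, Tovgor is earned (B5).
With Tovgor, Selumb is earned (B6).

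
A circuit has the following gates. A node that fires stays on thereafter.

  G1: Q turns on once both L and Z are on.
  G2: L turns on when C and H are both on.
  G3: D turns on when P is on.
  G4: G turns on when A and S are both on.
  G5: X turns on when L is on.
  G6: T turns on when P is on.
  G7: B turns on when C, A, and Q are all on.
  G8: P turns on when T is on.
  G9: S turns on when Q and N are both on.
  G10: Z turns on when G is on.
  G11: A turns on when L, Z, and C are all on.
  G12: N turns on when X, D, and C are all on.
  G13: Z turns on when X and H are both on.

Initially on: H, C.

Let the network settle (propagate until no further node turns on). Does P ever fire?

P would need T (G8), but T never turns on.

No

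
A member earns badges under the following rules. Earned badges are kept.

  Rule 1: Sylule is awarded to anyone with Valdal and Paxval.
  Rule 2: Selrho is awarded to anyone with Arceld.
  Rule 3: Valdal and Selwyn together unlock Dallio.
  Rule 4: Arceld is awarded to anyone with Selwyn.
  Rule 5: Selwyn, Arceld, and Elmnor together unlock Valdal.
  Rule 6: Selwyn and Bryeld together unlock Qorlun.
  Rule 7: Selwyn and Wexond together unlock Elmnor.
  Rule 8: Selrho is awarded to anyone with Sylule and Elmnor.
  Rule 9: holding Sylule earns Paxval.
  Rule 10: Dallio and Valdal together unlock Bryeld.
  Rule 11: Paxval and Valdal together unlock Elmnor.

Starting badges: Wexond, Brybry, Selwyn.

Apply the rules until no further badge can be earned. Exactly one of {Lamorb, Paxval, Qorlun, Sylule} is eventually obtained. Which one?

Qorlun

With Selwyn and Wexond, Elmnor is earned (Rule 7).
With Selwyn, Arceld is earned (Rule 4).
With Selwyn, Arceld, and Elmnor, Valdal is earned (Rule 5).
With Valdal and Selwyn, Dallio is earned (Rule 3).
With Dallio and Valdal, Bryeld is earned (Rule 10).
With Selwyn and Bryeld, Qorlun is earned (Rule 6).
Paxval would need Sylule (Rule 9), but Sylule is never earned. Sylule would need Valdal and Paxval (Rule 1), but Paxval is never earned. No rule produces Lamorb, and it is not given.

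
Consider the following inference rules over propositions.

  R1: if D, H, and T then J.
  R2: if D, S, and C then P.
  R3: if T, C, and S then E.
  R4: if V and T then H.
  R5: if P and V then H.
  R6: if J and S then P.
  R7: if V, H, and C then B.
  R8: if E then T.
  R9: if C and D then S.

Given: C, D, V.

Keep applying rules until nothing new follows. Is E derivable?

No

E would need T, C, and S (R3), but T is never established.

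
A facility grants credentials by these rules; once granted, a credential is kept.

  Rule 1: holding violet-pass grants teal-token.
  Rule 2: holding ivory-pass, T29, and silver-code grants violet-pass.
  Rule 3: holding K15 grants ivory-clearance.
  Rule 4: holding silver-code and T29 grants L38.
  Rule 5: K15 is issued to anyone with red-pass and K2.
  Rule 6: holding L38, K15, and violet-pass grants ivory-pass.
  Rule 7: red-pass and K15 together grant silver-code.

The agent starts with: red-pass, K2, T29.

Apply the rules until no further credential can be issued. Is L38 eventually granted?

Yes

Holding red-pass and K2 grants K15 (Rule 5).
Holding red-pass and K15 grants silver-code (Rule 7).
Holding silver-code and T29 grants L38 (Rule 4).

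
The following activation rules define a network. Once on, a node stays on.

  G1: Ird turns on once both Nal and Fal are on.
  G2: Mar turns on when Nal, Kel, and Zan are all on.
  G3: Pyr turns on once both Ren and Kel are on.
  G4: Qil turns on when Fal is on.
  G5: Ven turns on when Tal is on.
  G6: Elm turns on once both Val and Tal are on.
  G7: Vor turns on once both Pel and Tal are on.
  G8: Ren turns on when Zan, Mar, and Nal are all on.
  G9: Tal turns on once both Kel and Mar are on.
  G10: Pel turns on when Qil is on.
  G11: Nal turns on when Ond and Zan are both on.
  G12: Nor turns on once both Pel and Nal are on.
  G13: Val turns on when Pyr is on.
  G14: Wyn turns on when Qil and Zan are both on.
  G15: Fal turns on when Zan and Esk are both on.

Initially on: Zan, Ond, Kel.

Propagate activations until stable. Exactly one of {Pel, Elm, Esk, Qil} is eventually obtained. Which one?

Elm

G11: Ond and Zan on → Nal on.
Nal, Kel, and Zan are on, so Mar turns on (G2).
Zan, Mar, and Nal are on, so Ren turns on (G8).
Kel and Mar are on, so Tal turns on (G9).
Ren and Kel are on, so Pyr turns on (G3).
G13: Pyr on → Val on.
G6: Val and Tal on → Elm on.
No rule produces Esk, and it is not given. Pel would need Qil (G10), but Qil never turns on. Qil would need Fal (G4), but Fal never turns on.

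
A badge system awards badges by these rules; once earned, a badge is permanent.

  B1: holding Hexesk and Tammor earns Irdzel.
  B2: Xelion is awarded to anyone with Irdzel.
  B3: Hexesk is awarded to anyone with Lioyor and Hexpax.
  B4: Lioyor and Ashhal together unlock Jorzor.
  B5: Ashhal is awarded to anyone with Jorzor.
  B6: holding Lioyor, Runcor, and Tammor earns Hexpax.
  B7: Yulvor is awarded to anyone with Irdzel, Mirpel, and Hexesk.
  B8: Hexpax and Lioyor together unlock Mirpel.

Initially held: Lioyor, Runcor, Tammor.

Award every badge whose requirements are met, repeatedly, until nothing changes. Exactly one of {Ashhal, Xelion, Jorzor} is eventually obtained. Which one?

With Lioyor, Runcor, and Tammor, Hexpax is earned (B6).
With Lioyor and Hexpax, Hexesk is earned (B3).
With Hexesk and Tammor, Irdzel is earned (B1).
With Irdzel, Xelion is earned (B2).
Jorzor would need Lioyor and Ashhal (B4), but Ashhal is never earned. Ashhal would need Jorzor (B5), but Jorzor is never earned.

Xelion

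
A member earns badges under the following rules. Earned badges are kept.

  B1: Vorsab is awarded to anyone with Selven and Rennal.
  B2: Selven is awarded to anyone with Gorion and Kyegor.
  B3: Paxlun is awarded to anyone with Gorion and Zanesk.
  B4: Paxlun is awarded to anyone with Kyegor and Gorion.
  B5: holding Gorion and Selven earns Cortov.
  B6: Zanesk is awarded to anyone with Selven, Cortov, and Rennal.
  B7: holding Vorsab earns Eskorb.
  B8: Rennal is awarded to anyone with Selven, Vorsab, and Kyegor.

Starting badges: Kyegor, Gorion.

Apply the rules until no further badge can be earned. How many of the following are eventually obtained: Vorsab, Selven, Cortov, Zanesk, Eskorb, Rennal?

2

With Gorion and Kyegor, Selven is earned (B2).
With Gorion and Selven, Cortov is earned (B5).
Vorsab would need Selven and Rennal (B1), but Rennal is never earned.
Selven: reached.
Cortov: reached.
Zanesk would need Selven, Cortov, and Rennal (B6), but Rennal is never earned.
Eskorb would need Vorsab (B7), but Vorsab is never earned.
Rennal would need Selven, Vorsab, and Kyegor (B8), but Vorsab is never earned.
Reached: Selven and Cortov — 2 of the 6.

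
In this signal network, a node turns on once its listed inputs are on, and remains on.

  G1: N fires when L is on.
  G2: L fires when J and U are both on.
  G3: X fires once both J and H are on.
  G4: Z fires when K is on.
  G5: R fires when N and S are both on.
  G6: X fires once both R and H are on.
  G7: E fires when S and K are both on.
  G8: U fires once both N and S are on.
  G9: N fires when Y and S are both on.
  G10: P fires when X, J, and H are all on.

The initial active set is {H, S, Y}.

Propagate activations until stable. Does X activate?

Yes

Y and S are on, so N fires (G9).
N and S are on, so R fires (G5).
R and H are on, so X fires (G6).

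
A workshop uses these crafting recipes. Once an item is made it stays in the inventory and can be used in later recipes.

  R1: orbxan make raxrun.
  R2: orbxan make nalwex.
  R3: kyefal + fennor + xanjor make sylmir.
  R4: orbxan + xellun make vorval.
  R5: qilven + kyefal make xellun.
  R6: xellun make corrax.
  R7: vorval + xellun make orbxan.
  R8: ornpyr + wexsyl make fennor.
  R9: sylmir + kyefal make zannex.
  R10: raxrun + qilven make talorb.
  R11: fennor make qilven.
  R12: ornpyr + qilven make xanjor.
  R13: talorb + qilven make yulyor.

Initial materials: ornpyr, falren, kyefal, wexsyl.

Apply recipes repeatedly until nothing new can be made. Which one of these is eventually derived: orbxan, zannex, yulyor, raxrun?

Using R8, ornpyr and wexsyl make fennor.
fennor → qilven (R11).
Using R12, ornpyr and qilven make xanjor.
kyefal + fennor + xanjor → sylmir (R3).
sylmir + kyefal → zannex (R9).
raxrun would need orbxan (R1), but orbxan is never obtained. orbxan would need vorval and xellun (R7), but vorval is never obtained. yulyor would need talorb and qilven (R13), but talorb is never obtained.

zannex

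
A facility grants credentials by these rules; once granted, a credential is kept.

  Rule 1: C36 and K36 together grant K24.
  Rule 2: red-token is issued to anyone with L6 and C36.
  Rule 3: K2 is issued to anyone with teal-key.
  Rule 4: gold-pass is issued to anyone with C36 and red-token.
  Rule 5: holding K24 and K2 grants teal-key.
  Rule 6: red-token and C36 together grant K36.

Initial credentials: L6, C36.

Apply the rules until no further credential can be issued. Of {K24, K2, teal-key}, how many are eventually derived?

1

Holding L6 and C36 grants red-token (Rule 2).
Holding red-token and C36 grants K36 (Rule 6).
Holding C36 and K36 grants K24 (Rule 1).
K24: reached.
K2 would need teal-key (Rule 3), but teal-key is never granted.
teal-key would need K24 and K2 (Rule 5), but K2 is never granted.
Reached: K24 — 1 of the 3.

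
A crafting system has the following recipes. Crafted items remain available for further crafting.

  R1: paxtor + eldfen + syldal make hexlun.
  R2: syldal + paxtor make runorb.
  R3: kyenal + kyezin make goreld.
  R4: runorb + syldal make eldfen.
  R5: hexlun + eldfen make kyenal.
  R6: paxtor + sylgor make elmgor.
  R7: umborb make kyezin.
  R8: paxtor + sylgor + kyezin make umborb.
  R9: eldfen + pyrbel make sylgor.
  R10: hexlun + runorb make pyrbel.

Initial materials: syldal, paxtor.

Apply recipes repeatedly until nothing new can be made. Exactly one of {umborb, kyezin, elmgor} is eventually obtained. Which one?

elmgor

syldal + paxtor → runorb (R2).
Using R4, runorb and syldal make eldfen.
Using R1, paxtor, eldfen, and syldal make hexlun.
hexlun + runorb → pyrbel (R10).
Using R9, eldfen and pyrbel make sylgor.
Using R6, paxtor and sylgor make elmgor.
umborb would need paxtor, sylgor, and kyezin (R8), but kyezin is never obtained. kyezin would need umborb (R7), but umborb is never obtained.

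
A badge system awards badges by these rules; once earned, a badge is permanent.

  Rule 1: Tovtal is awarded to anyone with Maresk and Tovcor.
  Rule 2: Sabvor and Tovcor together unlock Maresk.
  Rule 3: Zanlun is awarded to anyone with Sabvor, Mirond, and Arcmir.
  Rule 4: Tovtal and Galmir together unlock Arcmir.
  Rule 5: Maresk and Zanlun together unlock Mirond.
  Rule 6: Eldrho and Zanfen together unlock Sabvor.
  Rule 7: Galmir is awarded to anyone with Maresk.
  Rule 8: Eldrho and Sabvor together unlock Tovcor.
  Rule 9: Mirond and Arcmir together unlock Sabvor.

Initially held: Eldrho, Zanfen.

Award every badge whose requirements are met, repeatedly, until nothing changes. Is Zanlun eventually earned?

Zanlun would need Sabvor, Mirond, and Arcmir (Rule 3), but Mirond is never earned.

No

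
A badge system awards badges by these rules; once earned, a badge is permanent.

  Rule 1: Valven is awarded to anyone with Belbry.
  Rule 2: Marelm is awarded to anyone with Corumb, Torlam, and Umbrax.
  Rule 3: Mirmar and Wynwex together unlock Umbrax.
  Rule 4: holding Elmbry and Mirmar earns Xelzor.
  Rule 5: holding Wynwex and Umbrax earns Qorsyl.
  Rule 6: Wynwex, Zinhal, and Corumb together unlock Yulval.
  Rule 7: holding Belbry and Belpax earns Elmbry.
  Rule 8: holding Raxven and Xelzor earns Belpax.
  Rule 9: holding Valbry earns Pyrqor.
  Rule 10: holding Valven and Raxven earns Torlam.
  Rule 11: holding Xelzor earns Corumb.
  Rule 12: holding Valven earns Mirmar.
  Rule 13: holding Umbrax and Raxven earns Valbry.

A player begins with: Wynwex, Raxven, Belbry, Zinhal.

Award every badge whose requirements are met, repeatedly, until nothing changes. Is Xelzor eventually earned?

No

Xelzor would need Elmbry and Mirmar (Rule 4), but Elmbry is never earned.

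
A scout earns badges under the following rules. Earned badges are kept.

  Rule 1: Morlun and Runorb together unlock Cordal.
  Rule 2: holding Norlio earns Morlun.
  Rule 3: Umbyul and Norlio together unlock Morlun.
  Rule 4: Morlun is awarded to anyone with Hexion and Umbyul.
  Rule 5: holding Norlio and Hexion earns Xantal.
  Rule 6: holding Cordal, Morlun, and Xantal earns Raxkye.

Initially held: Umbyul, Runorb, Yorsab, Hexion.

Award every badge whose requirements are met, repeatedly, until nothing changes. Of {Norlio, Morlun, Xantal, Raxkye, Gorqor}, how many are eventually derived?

With Hexion and Umbyul, Morlun is earned (Rule 4).
No rule produces Norlio, and it is not given.
Morlun: reached.
Xantal would need Norlio and Hexion (Rule 5), but Norlio is never earned.
Raxkye would need Cordal, Morlun, and Xantal (Rule 6), but Xantal is never earned.
No rule produces Gorqor, and it is not given.
Reached: Morlun — 1 of the 5.

1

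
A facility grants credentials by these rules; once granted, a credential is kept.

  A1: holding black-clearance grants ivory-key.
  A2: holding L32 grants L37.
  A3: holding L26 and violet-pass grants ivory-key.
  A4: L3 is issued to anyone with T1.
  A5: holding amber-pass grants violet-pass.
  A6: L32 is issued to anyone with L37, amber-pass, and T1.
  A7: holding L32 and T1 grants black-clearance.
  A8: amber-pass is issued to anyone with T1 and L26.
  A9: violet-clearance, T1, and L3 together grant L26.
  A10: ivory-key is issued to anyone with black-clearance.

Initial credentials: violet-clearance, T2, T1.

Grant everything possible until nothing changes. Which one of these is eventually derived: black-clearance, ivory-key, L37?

ivory-key

Holding T1 grants L3 (A4).
Holding violet-clearance, T1, and L3 grants L26 (A9).
Holding T1 and L26 grants amber-pass (A8).
Holding amber-pass grants violet-pass (A5).
Holding L26 and violet-pass grants ivory-key (A3).
black-clearance would need L32 and T1 (A7), but L32 is never granted. L37 would need L32 (A2), but L32 is never granted.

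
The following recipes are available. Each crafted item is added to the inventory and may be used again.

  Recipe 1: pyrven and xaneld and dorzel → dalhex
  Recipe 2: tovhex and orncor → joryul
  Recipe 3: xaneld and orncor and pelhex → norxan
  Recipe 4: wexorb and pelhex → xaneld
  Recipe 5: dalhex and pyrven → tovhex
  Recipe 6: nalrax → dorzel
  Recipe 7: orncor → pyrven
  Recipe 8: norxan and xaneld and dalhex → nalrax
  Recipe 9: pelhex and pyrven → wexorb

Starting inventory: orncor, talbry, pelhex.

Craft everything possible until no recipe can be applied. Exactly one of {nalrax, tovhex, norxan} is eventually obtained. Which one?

norxan

Using Recipe 7, orncor makes pyrven.
pelhex and pyrven → wexorb (Recipe 9).
Using Recipe 4, wexorb and pelhex make xaneld.
Using Recipe 3, xaneld, orncor, and pelhex make norxan.
tovhex would need dalhex and pyrven (Recipe 5), but dalhex is never obtained. nalrax would need norxan, xaneld, and dalhex (Recipe 8), but dalhex is never obtained.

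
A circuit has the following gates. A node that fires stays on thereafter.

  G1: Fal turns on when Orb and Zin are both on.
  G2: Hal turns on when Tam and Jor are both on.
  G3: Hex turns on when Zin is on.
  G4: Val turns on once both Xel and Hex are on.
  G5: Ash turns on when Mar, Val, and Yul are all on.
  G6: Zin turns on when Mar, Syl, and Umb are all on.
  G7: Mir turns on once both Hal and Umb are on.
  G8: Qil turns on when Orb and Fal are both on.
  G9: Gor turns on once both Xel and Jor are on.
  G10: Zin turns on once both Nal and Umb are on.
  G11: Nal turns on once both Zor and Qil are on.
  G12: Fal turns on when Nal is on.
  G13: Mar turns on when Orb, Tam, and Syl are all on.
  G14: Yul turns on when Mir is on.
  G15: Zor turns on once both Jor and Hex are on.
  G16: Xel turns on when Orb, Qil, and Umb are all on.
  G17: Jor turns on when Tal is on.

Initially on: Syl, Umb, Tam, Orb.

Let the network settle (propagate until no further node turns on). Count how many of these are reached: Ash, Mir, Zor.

0

Ash would need Mar, Val, and Yul (G5), but Yul never turns on.
Mir would need Hal and Umb (G7), but Hal never turns on.
Zor would need Jor and Hex (G15), but Jor never turns on.
None of the 3 are reached.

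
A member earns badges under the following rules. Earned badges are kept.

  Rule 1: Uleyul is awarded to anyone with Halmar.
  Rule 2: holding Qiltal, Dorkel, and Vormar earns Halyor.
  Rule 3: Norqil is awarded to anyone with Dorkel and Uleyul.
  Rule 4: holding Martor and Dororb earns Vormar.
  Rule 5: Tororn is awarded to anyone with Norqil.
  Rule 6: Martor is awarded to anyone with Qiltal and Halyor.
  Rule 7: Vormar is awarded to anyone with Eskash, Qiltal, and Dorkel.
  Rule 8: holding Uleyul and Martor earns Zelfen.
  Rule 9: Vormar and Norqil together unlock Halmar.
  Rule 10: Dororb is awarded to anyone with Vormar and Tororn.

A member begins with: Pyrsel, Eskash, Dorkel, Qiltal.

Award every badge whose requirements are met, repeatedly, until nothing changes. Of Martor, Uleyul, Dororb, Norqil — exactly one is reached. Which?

With Eskash, Qiltal, and Dorkel, Vormar is earned (Rule 7).
With Qiltal, Dorkel, and Vormar, Halyor is earned (Rule 2).
With Qiltal and Halyor, Martor is earned (Rule 6).
Norqil would need Dorkel and Uleyul (Rule 3), but Uleyul is never earned. Uleyul would need Halmar (Rule 1), but Halmar is never earned. Dororb would need Vormar and Tororn (Rule 10), but Tororn is never earned.

Martor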